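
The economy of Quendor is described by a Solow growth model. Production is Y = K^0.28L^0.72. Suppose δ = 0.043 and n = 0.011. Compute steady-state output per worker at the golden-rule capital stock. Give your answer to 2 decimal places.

y_gold ≈ 1.90

The effective depreciation rate is n + δ = 0.011 + 0.043 = 0.054.
Setting f'(k) = n+δ gives 0.28·k^(0.28−1) = 0.054, hence k_gold = (0.28/0.054)^(1/0.72) ≈ 9.8340.
Output: y_gold = k_gold^0.28 = 9.8340^0.28 ≈ 1.8965.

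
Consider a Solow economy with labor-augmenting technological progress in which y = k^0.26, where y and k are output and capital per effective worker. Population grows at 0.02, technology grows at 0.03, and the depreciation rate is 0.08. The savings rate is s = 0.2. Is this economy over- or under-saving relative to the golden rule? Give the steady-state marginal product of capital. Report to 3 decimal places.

Capital per effective worker breaks even when investment replaces (n + g + δ)·k; here n + g + δ = 0.13.
Steady-state k*: s·k^0.26 = 0.13·k gives k* = (0.2/0.13)^(1/0.74) ≈ 1.7899.
MPK = 0.26·1.7899^(-0.74) ≈ 0.1690.
MPK > n+g+δ = 0.13, so the economy is dynamically efficient (under-saving).

under-saving; MPK ≈ 0.169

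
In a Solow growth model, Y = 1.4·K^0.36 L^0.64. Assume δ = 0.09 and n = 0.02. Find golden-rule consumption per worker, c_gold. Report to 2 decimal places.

c_gold ≈ 2.11

The effective depreciation rate is n + δ = 0.02 + 0.09 = 0.11.
Maximizing c = f(k) − (n+δ)·k gives f'(k) = n+δ, i.e. 0.36·1.4·k^(0.36−1) = 0.11, so k_gold = (0.36·1.4/0.11)^(1/0.64) ≈ 10.7863.
y_gold = 1.4·10.7863^0.36 ≈ 3.2958.
c_gold = y_gold − (n+δ)·k_gold = 3.2958 − 0.11·10.7863 ≈ 2.1093.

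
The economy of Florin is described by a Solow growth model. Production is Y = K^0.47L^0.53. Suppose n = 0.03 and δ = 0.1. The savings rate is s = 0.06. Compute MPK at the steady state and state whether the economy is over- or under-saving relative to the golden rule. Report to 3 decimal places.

under-saving; MPK ≈ 1.018

Capital per worker breaks even when investment replaces (n + δ)·k; here n + δ = 0.13.
Steady-state k*: s·k^0.47 = 0.13·k gives k* = (0.06/0.13)^(1/0.53) ≈ 0.2325.
MPK = 0.47·0.2325^(-0.53) ≈ 1.0183.
MPK > n+δ = 0.13, so the economy is dynamically efficient (under-saving).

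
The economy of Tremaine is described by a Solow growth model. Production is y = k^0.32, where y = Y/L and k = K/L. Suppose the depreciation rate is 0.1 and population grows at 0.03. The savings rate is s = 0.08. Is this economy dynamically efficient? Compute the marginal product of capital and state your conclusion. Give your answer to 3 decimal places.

Break-even investment rate: n + δ = 0.03 + 0.1 = 0.13.
Steady-state k*: s·k^0.32 = 0.13·k gives k* = (0.08/0.13)^(1/0.68) ≈ 0.4897.
MPK = 0.32·0.4897^(-0.68) ≈ 0.5200.
MPK > n+δ = 0.13, so the economy is dynamically efficient (under-saving).

dynamically efficient; MPK ≈ 0.520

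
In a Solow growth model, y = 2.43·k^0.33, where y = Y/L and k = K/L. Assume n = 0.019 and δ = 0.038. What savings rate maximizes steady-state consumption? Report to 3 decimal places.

Break-even investment rate: n + δ = 0.019 + 0.038 = 0.057.
At the golden rule MPK = n+δ, and in any Cobb-Douglas steady state s = (n+δ)·k/y = MPK·k/y = capital's share 0.33.

s_gold = 0.330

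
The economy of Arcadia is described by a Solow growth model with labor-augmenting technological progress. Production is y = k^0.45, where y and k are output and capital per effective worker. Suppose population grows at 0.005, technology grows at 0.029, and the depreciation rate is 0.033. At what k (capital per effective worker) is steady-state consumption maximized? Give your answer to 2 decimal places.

k_gold ≈ 31.91

n + g + δ = 0.005 + 0.029 + 0.033 = 0.067.
At the golden rule the marginal product of capital equals n+g+δ: 0.45·k^(0.45−1) = 0.067. Solving, k_gold = (0.45/0.067)^(1/0.55) ≈ 31.9071.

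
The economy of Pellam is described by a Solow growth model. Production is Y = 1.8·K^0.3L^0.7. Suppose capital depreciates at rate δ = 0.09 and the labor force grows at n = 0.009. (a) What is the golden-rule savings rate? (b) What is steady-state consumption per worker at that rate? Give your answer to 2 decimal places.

(a) s_gold = 0.30; (b) c_gold ≈ 2.61

Capital per worker breaks even when investment replaces (n + δ)·k; here n + δ = 0.099.
For Cobb-Douglas, s_gold equals capital's share: s_gold = 0.3.
Maximizing c = f(k) − (n+δ)·k gives f'(k) = n+δ, i.e. 0.3·1.8·k^(0.3−1) = 0.099, so k_gold = (0.3·1.8/0.099)^(1/0.7) ≈ 11.2853.
y_gold = 1.8·11.2853^0.3 ≈ 3.7241; c_gold = (1−0.3)·y_gold ≈ 2.6069.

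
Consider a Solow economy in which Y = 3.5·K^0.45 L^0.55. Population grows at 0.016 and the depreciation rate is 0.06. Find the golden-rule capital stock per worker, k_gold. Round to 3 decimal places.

k_gold ≈ 247.501

The effective depreciation rate is n + δ = 0.016 + 0.06 = 0.076.
At the golden rule the marginal product of capital equals n+δ: 0.45·3.5·k^(0.45−1) = 0.076. Solving, k_gold = (0.45·3.5/0.076)^(1/0.55) ≈ 247.5006.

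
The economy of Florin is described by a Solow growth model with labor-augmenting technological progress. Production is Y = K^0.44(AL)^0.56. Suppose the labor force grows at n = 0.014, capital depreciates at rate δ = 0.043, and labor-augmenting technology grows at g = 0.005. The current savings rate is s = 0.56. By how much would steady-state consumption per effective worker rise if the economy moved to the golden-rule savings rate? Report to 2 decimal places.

The effective depreciation rate is n + g + δ = 0.014 + 0.005 + 0.043 = 0.062.
Current steady state (s = 0.56): k* = (0.56/0.062)^(1/0.56) ≈ 50.9072, y* = 50.9072^0.44 ≈ 5.6362, c* = (1−0.56)·5.6362 ≈ 2.4799.
Maximizing c = f(k) − (n+g+δ)·k gives f'(k) = n+g+δ, i.e. 0.44·k^(0.44−1) = 0.062, so k_gold = (0.44/0.062)^(1/0.56) ≈ 33.0942.
y_gold = 33.0942^0.44 ≈ 4.6633, c_gold = y_gold − 0.062·k_gold ≈ 2.6114.
Gain: Δc = 2.6114 − 2.4799 ≈ 0.1315.

Δc ≈ 0.13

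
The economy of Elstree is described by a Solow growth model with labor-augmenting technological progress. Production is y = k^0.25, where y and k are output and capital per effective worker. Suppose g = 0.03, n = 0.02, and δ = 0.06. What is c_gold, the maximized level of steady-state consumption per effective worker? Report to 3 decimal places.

c_gold ≈ 0.986

Capital per effective worker breaks even when investment replaces (n + g + δ)·k; here n + g + δ = 0.11.
Maximizing c = f(k) − (n+g+δ)·k gives f'(k) = n+g+δ, i.e. 0.25·k^(0.25−1) = 0.11, so k_gold = (0.25/0.11)^(1/0.75) ≈ 2.9881.
y_gold = 2.9881^0.25 ≈ 1.3148.
c_gold = y_gold − (n+g+δ)·k_gold = 1.3148 − 0.11·2.9881 ≈ 0.9861.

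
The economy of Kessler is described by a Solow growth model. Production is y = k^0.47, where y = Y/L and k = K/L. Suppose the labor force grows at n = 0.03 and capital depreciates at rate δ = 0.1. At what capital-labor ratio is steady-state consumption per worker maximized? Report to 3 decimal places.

Capital per worker breaks even when investment replaces (n + δ)·k; here n + δ = 0.13.
Golden rule sets MPK = n+δ: 0.47·k^(0.47−1) = 0.13, so k_gold = (0.47/0.13)^(1/0.53) ≈ 11.3011.

k_gold ≈ 11.301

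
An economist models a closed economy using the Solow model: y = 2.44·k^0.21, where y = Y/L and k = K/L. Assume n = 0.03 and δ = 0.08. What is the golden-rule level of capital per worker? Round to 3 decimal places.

Capital per worker breaks even when investment replaces (n + δ)·k; here n + δ = 0.11.
Golden rule sets MPK = n+δ: 0.21·2.44·k^(0.21−1) = 0.11, so k_gold = (0.21·2.44/0.11)^(1/0.79) ≈ 7.0120.

k_gold ≈ 7.012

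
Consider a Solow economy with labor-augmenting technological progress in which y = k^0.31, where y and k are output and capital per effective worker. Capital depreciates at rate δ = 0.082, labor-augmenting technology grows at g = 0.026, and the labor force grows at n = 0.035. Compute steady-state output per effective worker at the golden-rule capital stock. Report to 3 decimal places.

n + g + δ = 0.035 + 0.026 + 0.082 = 0.143.
Golden rule sets MPK = n+g+δ: 0.31·k^(0.31−1) = 0.143, so k_gold = (0.31/0.143)^(1/0.69) ≈ 3.0690.
Output: y_gold = k_gold^0.31 = 3.0690^0.31 ≈ 1.4157.

y_gold ≈ 1.416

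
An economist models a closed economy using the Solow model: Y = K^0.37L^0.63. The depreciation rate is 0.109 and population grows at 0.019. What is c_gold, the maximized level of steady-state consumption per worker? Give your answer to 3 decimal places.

n + δ = 0.019 + 0.109 = 0.128.
Golden rule sets MPK = n+δ: 0.37·k^(0.37−1) = 0.128, so k_gold = (0.37/0.128)^(1/0.63) ≈ 5.3918.
y_gold = 5.3918^0.37 ≈ 1.8653.
c_gold = y_gold − (n+δ)·k_gold = 1.8653 − 0.128·5.3918 ≈ 1.1751.

c_gold ≈ 1.175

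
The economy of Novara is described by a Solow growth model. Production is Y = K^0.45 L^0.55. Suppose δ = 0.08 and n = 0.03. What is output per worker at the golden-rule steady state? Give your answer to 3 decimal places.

Capital per worker breaks even when investment replaces (n + δ)·k; here n + δ = 0.11.
Maximizing c = f(k) − (n+δ)·k gives f'(k) = n+δ, i.e. 0.45·k^(0.45−1) = 0.11, so k_gold = (0.45/0.11)^(1/0.55) ≈ 12.9539.
Output: y_gold = k_gold^0.45 = 12.9539^0.45 ≈ 3.1665.

y_gold ≈ 3.167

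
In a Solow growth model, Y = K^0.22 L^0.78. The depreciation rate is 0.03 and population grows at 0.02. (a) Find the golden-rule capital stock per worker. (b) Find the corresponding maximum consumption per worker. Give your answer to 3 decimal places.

(a) k_gold ≈ 6.683; (b) c_gold ≈ 1.185

Break-even investment rate: n + δ = 0.02 + 0.03 = 0.05.
Maximizing c = f(k) − (n+δ)·k gives f'(k) = n+δ, i.e. 0.22·k^(0.22−1) = 0.05, so k_gold = (0.22/0.05)^(1/0.78) ≈ 6.6825.
y_gold = 6.6825^0.22 ≈ 1.5188; c_gold = y_gold − 0.05·k_gold ≈ 1.1846.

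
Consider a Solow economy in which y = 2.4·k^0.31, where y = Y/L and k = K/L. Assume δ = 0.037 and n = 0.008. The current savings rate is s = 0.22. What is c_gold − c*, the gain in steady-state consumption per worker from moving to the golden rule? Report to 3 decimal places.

Break-even investment rate: n + δ = 0.008 + 0.037 = 0.045.
Current steady state (s = 0.22): k* = (0.22·2.4/0.045)^(1/0.69) ≈ 35.4720, y* = 2.4·35.4720^0.31 ≈ 7.2556, c* = (1−0.22)·7.2556 ≈ 5.6594.
Setting f'(k) = n+δ gives 0.31·2.4·k^(0.31−1) = 0.045, hence k_gold = (0.31·2.4/0.045)^(1/0.69) ≈ 58.3096.
y_gold = 2.4·58.3096^0.31 ≈ 8.4643, c_gold = y_gold − 0.045·k_gold ≈ 5.8404.
Gain: Δc = 5.8404 − 5.6594 ≈ 0.1810.

Δc ≈ 0.181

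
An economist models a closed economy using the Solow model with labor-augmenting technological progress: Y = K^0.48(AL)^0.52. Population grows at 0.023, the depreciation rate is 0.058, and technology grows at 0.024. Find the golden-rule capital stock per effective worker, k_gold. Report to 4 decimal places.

k_gold ≈ 18.5922

n + g + δ = 0.023 + 0.024 + 0.058 = 0.105.
At the golden rule the marginal product of capital equals n+g+δ: 0.48·k^(0.48−1) = 0.105. Solving, k_gold = (0.48/0.105)^(1/0.52) ≈ 18.5922.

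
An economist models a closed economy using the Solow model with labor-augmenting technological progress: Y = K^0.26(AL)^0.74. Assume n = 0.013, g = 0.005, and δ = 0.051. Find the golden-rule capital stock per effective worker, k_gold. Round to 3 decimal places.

Break-even investment rate: n + g + δ = 0.013 + 0.005 + 0.051 = 0.069.
Maximizing c = f(k) − (n+g+δ)·k gives f'(k) = n+g+δ, i.e. 0.26·k^(0.26−1) = 0.069, so k_gold = (0.26/0.069)^(1/0.74) ≈ 6.0055.

k_gold ≈ 6.005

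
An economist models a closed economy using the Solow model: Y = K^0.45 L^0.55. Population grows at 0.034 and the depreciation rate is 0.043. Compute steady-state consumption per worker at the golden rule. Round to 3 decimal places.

c_gold ≈ 2.332

The effective depreciation rate is n + δ = 0.034 + 0.043 = 0.077.
Setting f'(k) = n+δ gives 0.45·k^(0.45−1) = 0.077, hence k_gold = (0.45/0.077)^(1/0.55) ≈ 24.7765.
y_gold = 24.7765^0.45 ≈ 4.2395.
c_gold = y_gold − (n+δ)·k_gold = 4.2395 − 0.077·24.7765 ≈ 2.3317.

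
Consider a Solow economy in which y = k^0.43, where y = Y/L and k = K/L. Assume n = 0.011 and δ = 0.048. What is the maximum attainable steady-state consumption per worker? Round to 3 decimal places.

c_gold ≈ 2.550

Capital per worker breaks even when investment replaces (n + δ)·k; here n + δ = 0.059.
Setting f'(k) = n+δ gives 0.43·k^(0.43−1) = 0.059, hence k_gold = (0.43/0.059)^(1/0.57) ≈ 32.6109.
y_gold = 32.6109^0.43 ≈ 4.4745.
c_gold = y_gold − (n+δ)·k_gold = 4.4745 − 0.059·32.6109 ≈ 2.5505.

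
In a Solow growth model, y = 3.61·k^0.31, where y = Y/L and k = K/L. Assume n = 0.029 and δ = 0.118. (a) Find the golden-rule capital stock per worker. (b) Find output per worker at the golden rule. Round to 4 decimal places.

n + δ = 0.029 + 0.118 = 0.147.
Setting f'(k) = n+δ gives 0.31·3.61·k^(0.31−1) = 0.147, hence k_gold = (0.31·3.61/0.147)^(1/0.69) ≈ 18.9501.
y_gold = 3.61·18.9501^0.31 ≈ 8.9860.

(a) k_gold ≈ 18.9501; (b) y_gold ≈ 8.9860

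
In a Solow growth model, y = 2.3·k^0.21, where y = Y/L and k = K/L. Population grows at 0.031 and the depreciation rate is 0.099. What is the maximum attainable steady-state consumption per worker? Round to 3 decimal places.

c_gold ≈ 2.576

Capital per worker breaks even when investment replaces (n + δ)·k; here n + δ = 0.13.
Setting f'(k) = n+δ gives 0.21·2.3·k^(0.21−1) = 0.13, hence k_gold = (0.21·2.3/0.13)^(1/0.79) ≈ 5.2665.
y_gold = 2.3·5.2665^0.21 ≈ 3.2602.
c_gold = y_gold − (n+δ)·k_gold = 3.2602 − 0.13·5.2665 ≈ 2.5756.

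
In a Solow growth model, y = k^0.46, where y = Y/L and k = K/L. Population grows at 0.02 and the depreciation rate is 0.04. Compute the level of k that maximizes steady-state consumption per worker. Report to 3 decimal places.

k_gold ≈ 43.467

Break-even investment rate: n + δ = 0.02 + 0.04 = 0.06.
Golden rule sets MPK = n+δ: 0.46·k^(0.46−1) = 0.06, so k_gold = (0.46/0.06)^(1/0.54) ≈ 43.4671.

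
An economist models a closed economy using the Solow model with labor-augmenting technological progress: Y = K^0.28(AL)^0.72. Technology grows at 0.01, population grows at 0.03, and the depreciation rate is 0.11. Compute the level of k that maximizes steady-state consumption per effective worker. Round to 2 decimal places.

The effective depreciation rate is n + g + δ = 0.03 + 0.01 + 0.11 = 0.15.
Maximizing c = f(k) − (n+g+δ)·k gives f'(k) = n+g+δ, i.e. 0.28·k^(0.28−1) = 0.15, so k_gold = (0.28/0.15)^(1/0.72) ≈ 2.3795.

k_gold ≈ 2.38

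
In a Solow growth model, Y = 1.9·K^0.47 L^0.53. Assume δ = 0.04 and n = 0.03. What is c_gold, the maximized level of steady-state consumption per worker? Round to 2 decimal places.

c_gold ≈ 9.63

Break-even investment rate: n + δ = 0.03 + 0.04 = 0.07.
Maximizing c = f(k) − (n+δ)·k gives f'(k) = n+δ, i.e. 0.47·1.9·k^(0.47−1) = 0.07, so k_gold = (0.47·1.9/0.07)^(1/0.53) ≈ 121.9908.
y_gold = 1.9·121.9908^0.47 ≈ 18.1688.
c_gold = y_gold − (n+δ)·k_gold = 18.1688 − 0.07·121.9908 ≈ 9.6295.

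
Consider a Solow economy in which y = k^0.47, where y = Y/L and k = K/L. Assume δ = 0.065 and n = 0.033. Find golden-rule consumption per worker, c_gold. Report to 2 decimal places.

Capital per worker breaks even when investment replaces (n + δ)·k; here n + δ = 0.098.
At the golden rule the marginal product of capital equals n+δ: 0.47·k^(0.47−1) = 0.098. Solving, k_gold = (0.47/0.098)^(1/0.53) ≈ 19.2603.
y_gold = 19.2603^0.47 ≈ 4.0160.
c_gold = y_gold − (n+δ)·k_gold = 4.0160 − 0.098·19.2603 ≈ 2.1285.

c_gold ≈ 2.13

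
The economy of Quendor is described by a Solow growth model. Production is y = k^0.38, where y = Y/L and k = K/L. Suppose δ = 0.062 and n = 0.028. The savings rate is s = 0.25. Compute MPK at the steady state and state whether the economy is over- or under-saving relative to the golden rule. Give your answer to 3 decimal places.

under-saving; MPK ≈ 0.137

Break-even investment rate: n + δ = 0.028 + 0.062 = 0.09.
Steady-state k*: s·k^0.38 = 0.09·k gives k* = (0.25/0.09)^(1/0.62) ≈ 5.1957.
MPK = 0.38·5.1957^(-0.62) ≈ 0.1368.
MPK > n+δ = 0.09, so the economy is dynamically efficient (under-saving).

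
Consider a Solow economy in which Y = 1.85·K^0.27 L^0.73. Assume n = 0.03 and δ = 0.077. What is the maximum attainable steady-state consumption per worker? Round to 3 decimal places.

c_gold ≈ 2.388

Break-even investment rate: n + δ = 0.03 + 0.077 = 0.107.
At the golden rule the marginal product of capital equals n+δ: 0.27·1.85·k^(0.27−1) = 0.107. Solving, k_gold = (0.27·1.85/0.107)^(1/0.73) ≈ 8.2537.
y_gold = 1.85·8.2537^0.27 ≈ 3.2709.
c_gold = y_gold − (n+δ)·k_gold = 3.2709 − 0.107·8.2537 ≈ 2.3878.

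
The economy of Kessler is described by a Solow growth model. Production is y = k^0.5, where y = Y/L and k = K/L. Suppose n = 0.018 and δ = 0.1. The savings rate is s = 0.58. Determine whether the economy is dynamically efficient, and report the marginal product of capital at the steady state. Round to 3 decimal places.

Break-even investment rate: n + δ = 0.018 + 0.1 = 0.118.
Steady-state k*: s·k^0.5 = 0.118·k gives k* = (0.58/0.118)^(1/0.5) ≈ 24.1597.
MPK = 0.5·24.1597^(-0.5) ≈ 0.1017.
MPK < n+δ = 0.118, so the economy is dynamically inefficient (over-saving).

dynamically inefficient; MPK ≈ 0.102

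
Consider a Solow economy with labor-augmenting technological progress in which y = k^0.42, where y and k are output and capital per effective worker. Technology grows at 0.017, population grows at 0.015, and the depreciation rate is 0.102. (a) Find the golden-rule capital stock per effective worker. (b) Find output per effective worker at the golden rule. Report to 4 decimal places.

The effective depreciation rate is n + g + δ = 0.015 + 0.017 + 0.102 = 0.134.
Golden rule sets MPK = n+g+δ: 0.42·k^(0.42−1) = 0.134, so k_gold = (0.42/0.134)^(1/0.58) ≈ 7.1684.
y_gold = 7.1684^0.42 ≈ 2.2871.

(a) k_gold ≈ 7.1684; (b) y_gold ≈ 2.2871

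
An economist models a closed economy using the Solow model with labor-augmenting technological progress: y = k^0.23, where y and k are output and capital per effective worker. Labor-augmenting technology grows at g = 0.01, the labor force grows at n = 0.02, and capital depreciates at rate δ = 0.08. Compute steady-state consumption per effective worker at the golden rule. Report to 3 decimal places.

Capital per effective worker breaks even when investment replaces (n + g + δ)·k; here n + g + δ = 0.11.
At the golden rule the marginal product of capital equals n+g+δ: 0.23·k^(0.23−1) = 0.11. Solving, k_gold = (0.23/0.11)^(1/0.77) ≈ 2.6063.
y_gold = 2.6063^0.23 ≈ 1.2465.
c_gold = y_gold − (n+g+δ)·k_gold = 1.2465 − 0.11·2.6063 ≈ 0.9598.

c_gold ≈ 0.960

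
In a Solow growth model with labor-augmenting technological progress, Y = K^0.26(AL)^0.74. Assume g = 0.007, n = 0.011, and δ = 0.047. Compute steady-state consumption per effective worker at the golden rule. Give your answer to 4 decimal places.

n + g + δ = 0.011 + 0.007 + 0.047 = 0.065.
At the golden rule the marginal product of capital equals n+g+δ: 0.26·k^(0.26−1) = 0.065. Solving, k_gold = (0.26/0.065)^(1/0.74) ≈ 6.5102.
y_gold = 6.5102^0.26 ≈ 1.6276.
c_gold = y_gold − (n+g+δ)·k_gold = 1.6276 − 0.065·6.5102 ≈ 1.2044.

c_gold ≈ 1.2044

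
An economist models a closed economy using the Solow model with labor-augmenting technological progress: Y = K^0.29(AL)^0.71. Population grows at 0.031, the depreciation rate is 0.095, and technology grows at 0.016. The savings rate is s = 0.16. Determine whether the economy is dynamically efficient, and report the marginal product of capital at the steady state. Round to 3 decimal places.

dynamically efficient; MPK ≈ 0.257

n + g + δ = 0.031 + 0.016 + 0.095 = 0.142.
Steady-state k*: s·k^0.29 = 0.142·k gives k* = (0.16/0.142)^(1/0.71) ≈ 1.1830.
MPK = 0.29·1.1830^(-0.71) ≈ 0.2574.
MPK > n+g+δ = 0.142, so the economy is dynamically efficient (under-saving).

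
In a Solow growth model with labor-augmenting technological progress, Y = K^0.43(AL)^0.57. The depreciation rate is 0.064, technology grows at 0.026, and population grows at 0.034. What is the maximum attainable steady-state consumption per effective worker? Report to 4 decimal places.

n + g + δ = 0.034 + 0.026 + 0.064 = 0.124.
At the golden rule the marginal product of capital equals n+g+δ: 0.43·k^(0.43−1) = 0.124. Solving, k_gold = (0.43/0.124)^(1/0.57) ≈ 8.8603.
y_gold = 8.8603^0.43 ≈ 2.5551.
c_gold = y_gold − (n+g+δ)·k_gold = 2.5551 − 0.124·8.8603 ≈ 1.4564.

c_gold ≈ 1.4564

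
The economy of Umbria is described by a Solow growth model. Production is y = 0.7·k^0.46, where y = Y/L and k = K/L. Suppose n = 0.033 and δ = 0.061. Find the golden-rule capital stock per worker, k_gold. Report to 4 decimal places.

n + δ = 0.033 + 0.061 = 0.094.
At the golden rule the marginal product of capital equals n+δ: 0.46·0.7·k^(0.46−1) = 0.094. Solving, k_gold = (0.46·0.7/0.094)^(1/0.54) ≈ 9.7777.

k_gold ≈ 9.7777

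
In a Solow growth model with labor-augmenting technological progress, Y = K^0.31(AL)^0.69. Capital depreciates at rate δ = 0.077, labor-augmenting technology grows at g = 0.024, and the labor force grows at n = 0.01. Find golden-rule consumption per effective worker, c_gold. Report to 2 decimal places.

c_gold ≈ 1.09

n + g + δ = 0.01 + 0.024 + 0.077 = 0.111.
Golden rule sets MPK = n+g+δ: 0.31·k^(0.31−1) = 0.111, so k_gold = (0.31/0.111)^(1/0.69) ≈ 4.4303.
y_gold = 4.4303^0.31 ≈ 1.5863.
c_gold = y_gold − (n+g+δ)·k_gold = 1.5863 − 0.111·4.4303 ≈ 1.0946.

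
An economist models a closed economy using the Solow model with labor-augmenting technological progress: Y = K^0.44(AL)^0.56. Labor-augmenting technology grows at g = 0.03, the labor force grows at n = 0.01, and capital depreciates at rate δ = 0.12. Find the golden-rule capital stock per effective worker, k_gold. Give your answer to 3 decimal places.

The effective depreciation rate is n + g + δ = 0.01 + 0.03 + 0.12 = 0.16.
Setting f'(k) = n+g+δ gives 0.44·k^(0.44−1) = 0.16, hence k_gold = (0.44/0.16)^(1/0.56) ≈ 6.0887.

k_gold ≈ 6.089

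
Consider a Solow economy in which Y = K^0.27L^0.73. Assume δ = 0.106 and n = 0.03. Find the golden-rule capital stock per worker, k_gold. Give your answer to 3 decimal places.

Capital per worker breaks even when investment replaces (n + δ)·k; here n + δ = 0.136.
Maximizing c = f(k) − (n+δ)·k gives f'(k) = n+δ, i.e. 0.27·k^(0.27−1) = 0.136, so k_gold = (0.27/0.136)^(1/0.73) ≈ 2.5585.

k_gold ≈ 2.558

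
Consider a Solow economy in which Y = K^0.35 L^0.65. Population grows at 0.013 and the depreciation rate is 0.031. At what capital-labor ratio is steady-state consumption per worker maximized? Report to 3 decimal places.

The effective depreciation rate is n + δ = 0.013 + 0.031 = 0.044.
Setting f'(k) = n+δ gives 0.35·k^(0.35−1) = 0.044, hence k_gold = (0.35/0.044)^(1/0.65) ≈ 24.2975.

k_gold ≈ 24.298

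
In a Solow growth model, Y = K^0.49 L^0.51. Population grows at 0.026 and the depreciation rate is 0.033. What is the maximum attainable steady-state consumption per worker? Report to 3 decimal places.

c_gold ≈ 3.898

Capital per worker breaks even when investment replaces (n + δ)·k; here n + δ = 0.059.
At the golden rule the marginal product of capital equals n+δ: 0.49·k^(0.49−1) = 0.059. Solving, k_gold = (0.49/0.059)^(1/0.51) ≈ 63.4798.
y_gold = 63.4798^0.49 ≈ 7.6435.
c_gold = y_gold − (n+δ)·k_gold = 7.6435 − 0.059·63.4798 ≈ 3.8982.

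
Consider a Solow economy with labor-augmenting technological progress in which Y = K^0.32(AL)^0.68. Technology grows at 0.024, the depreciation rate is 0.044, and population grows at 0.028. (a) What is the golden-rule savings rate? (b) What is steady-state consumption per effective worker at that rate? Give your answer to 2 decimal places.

The effective depreciation rate is n + g + δ = 0.028 + 0.024 + 0.044 = 0.096.
For Cobb-Douglas, s_gold equals capital's share: s_gold = 0.32.
Maximizing c = f(k) − (n+g+δ)·k gives f'(k) = n+g+δ, i.e. 0.32·k^(0.32−1) = 0.096, so k_gold = (0.32/0.096)^(1/0.68) ≈ 5.8741.
y_gold = 5.8741^0.32 ≈ 1.7622; c_gold = (1−0.32)·y_gold ≈ 1.1983.

(a) s_gold = 0.32; (b) c_gold ≈ 1.20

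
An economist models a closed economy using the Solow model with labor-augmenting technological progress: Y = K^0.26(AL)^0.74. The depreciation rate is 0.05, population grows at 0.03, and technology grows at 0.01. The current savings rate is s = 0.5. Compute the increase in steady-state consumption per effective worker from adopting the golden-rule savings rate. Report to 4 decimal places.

Δc ≈ 0.1609

Capital per effective worker breaks even when investment replaces (n + g + δ)·k; here n + g + δ = 0.09.
Current steady state (s = 0.5): k* = (0.5/0.09)^(1/0.74) ≈ 10.1482, y* = 10.1482^0.26 ≈ 1.8267, c* = (1−0.5)·1.8267 ≈ 0.9133.
At the golden rule the marginal product of capital equals n+g+δ: 0.26·k^(0.26−1) = 0.09. Solving, k_gold = (0.26/0.09)^(1/0.74) ≈ 4.1938.
y_gold = 4.1938^0.26 ≈ 1.4517, c_gold = y_gold − 0.09·k_gold ≈ 1.0743.
Gain: Δc = 1.0743 − 0.9133 ≈ 0.1609.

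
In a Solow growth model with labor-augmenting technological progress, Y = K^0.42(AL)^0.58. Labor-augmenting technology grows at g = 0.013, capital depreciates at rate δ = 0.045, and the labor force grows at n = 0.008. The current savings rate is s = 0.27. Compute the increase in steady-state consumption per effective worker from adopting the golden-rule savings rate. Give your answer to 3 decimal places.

Δc ≈ 0.191

n + g + δ = 0.008 + 0.013 + 0.045 = 0.066.
Current steady state (s = 0.27): k* = (0.27/0.066)^(1/0.58) ≈ 11.3465, y* = 11.3465^0.42 ≈ 2.7736, c* = (1−0.27)·2.7736 ≈ 2.0247.
Golden rule sets MPK = n+g+δ: 0.42·k^(0.42−1) = 0.066, so k_gold = (0.42/0.066)^(1/0.58) ≈ 24.3052.
y_gold = 24.3052^0.42 ≈ 3.8194, c_gold = y_gold − 0.066·k_gold ≈ 2.2152.
Gain: Δc = 2.2152 − 2.0247 ≈ 0.1905.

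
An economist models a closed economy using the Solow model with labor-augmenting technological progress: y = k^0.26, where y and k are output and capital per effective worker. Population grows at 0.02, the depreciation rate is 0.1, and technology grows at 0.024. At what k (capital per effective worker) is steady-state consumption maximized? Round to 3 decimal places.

k_gold ≈ 2.222

The effective depreciation rate is n + g + δ = 0.02 + 0.024 + 0.1 = 0.144.
Setting f'(k) = n+g+δ gives 0.26·k^(0.26−1) = 0.144, hence k_gold = (0.26/0.144)^(1/0.74) ≈ 2.2221.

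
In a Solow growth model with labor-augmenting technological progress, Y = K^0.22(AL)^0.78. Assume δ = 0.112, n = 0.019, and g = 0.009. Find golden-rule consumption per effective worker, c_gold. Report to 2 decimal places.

n + g + δ = 0.019 + 0.009 + 0.112 = 0.14.
Maximizing c = f(k) − (n+g+δ)·k gives f'(k) = n+g+δ, i.e. 0.22·k^(0.22−1) = 0.14, so k_gold = (0.22/0.14)^(1/0.78) ≈ 1.7851.
y_gold = 1.7851^0.22 ≈ 1.1360.
c_gold = y_gold − (n+g+δ)·k_gold = 1.1360 − 0.14·1.7851 ≈ 0.8861.

c_gold ≈ 0.89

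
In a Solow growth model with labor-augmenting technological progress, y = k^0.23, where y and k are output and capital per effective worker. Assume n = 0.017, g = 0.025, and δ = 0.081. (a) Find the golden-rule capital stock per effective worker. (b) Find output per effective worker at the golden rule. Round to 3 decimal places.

Break-even investment rate: n + g + δ = 0.017 + 0.025 + 0.081 = 0.123.
At the golden rule the marginal product of capital equals n+g+δ: 0.23·k^(0.23−1) = 0.123. Solving, k_gold = (0.23/0.123)^(1/0.77) ≈ 2.2543.
y_gold = 2.2543^0.23 ≈ 1.2056.

(a) k_gold ≈ 2.254; (b) y_gold ≈ 1.206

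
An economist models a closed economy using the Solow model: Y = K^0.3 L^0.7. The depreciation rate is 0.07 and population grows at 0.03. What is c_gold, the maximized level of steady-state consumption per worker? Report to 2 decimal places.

c_gold ≈ 1.12

The effective depreciation rate is n + δ = 0.03 + 0.07 = 0.1.
Maximizing c = f(k) − (n+δ)·k gives f'(k) = n+δ, i.e. 0.3·k^(0.3−1) = 0.1, so k_gold = (0.3/0.1)^(1/0.7) ≈ 4.8040.
y_gold = 4.8040^0.3 ≈ 1.6013.
c_gold = y_gold − (n+δ)·k_gold = 1.6013 − 0.1·4.8040 ≈ 1.1209.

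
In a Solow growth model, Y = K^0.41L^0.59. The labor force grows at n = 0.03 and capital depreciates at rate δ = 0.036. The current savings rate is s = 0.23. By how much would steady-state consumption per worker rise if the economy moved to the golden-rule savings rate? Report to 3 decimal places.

n + δ = 0.03 + 0.036 = 0.066.
Current steady state (s = 0.23): k* = (0.23/0.066)^(1/0.59) ≈ 8.2977, y* = 8.2977^0.41 ≈ 2.3811, c* = (1−0.23)·2.3811 ≈ 1.8334.
At the golden rule the marginal product of capital equals n+δ: 0.41·k^(0.41−1) = 0.066. Solving, k_gold = (0.41/0.066)^(1/0.59) ≈ 22.1042.
y_gold = 22.1042^0.41 ≈ 3.5582, c_gold = y_gold − 0.066·k_gold ≈ 2.0994.
Gain: Δc = 2.0994 − 1.8334 ≈ 0.2659.

Δc ≈ 0.266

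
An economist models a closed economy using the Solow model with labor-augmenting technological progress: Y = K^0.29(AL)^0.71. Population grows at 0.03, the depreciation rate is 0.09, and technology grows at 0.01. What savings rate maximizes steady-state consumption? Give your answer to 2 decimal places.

s_gold = 0.29

n + g + δ = 0.03 + 0.01 + 0.09 = 0.13.
At the golden rule MPK = n+g+δ, and in any Cobb-Douglas steady state s = (n+g+δ)·k/y = MPK·k/y = capital's share 0.29.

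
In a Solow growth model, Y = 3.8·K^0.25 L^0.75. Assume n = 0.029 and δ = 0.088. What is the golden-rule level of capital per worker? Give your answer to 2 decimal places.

Break-even investment rate: n + δ = 0.029 + 0.088 = 0.117.
Golden rule sets MPK = n+δ: 0.25·3.8·k^(0.25−1) = 0.117, so k_gold = (0.25·3.8/0.117)^(1/0.75) ≈ 16.3199.

k_gold ≈ 16.32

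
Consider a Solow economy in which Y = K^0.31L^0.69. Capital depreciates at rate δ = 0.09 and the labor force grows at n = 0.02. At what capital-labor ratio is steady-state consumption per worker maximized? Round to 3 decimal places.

k_gold ≈ 4.489

The effective depreciation rate is n + δ = 0.02 + 0.09 = 0.11.
Setting f'(k) = n+δ gives 0.31·k^(0.31−1) = 0.11, hence k_gold = (0.31/0.11)^(1/0.69) ≈ 4.4888.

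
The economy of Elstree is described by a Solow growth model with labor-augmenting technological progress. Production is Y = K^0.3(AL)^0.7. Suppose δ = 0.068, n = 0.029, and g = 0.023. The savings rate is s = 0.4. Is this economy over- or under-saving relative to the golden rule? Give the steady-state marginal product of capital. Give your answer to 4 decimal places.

The effective depreciation rate is n + g + δ = 0.029 + 0.023 + 0.068 = 0.12.
Steady-state k*: s·k^0.3 = 0.12·k gives k* = (0.4/0.12)^(1/0.7) ≈ 5.5843.
MPK = 0.3·5.5843^(-0.7) ≈ 0.0900.
MPK < n+g+δ = 0.12, so the economy is dynamically inefficient (over-saving).

over-saving; MPK ≈ 0.0900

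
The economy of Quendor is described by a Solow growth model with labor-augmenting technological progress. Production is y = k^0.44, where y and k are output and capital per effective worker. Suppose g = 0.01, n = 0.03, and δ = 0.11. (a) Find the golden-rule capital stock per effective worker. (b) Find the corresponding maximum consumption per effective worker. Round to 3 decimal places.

The effective depreciation rate is n + g + δ = 0.03 + 0.01 + 0.11 = 0.15.
Golden rule sets MPK = n+g+δ: 0.44·k^(0.44−1) = 0.15, so k_gold = (0.44/0.15)^(1/0.56) ≈ 6.8324.
y_gold = 6.8324^0.44 ≈ 2.3292; c_gold = y_gold − 0.15·k_gold ≈ 1.3044.

(a) k_gold ≈ 6.832; (b) c_gold ≈ 1.304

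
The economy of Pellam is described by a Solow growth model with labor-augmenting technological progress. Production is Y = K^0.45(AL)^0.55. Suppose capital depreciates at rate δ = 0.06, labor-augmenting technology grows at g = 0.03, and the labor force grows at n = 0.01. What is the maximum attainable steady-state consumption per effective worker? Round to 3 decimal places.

The effective depreciation rate is n + g + δ = 0.01 + 0.03 + 0.06 = 0.1.
At the golden rule the marginal product of capital equals n+g+δ: 0.45·k^(0.45−1) = 0.1. Solving, k_gold = (0.45/0.1)^(1/0.55) ≈ 15.4049.
y_gold = 15.4049^0.45 ≈ 3.4233.
c_gold = y_gold − (n+g+δ)·k_gold = 3.4233 − 0.1·15.4049 ≈ 1.8828.

c_gold ≈ 1.883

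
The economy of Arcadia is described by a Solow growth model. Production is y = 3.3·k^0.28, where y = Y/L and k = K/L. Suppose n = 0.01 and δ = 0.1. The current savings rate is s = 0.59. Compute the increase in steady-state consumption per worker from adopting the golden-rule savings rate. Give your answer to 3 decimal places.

Break-even investment rate: n + δ = 0.01 + 0.1 = 0.11.
Current steady state (s = 0.59): k* = (0.59·3.3/0.11)^(1/0.72) ≈ 54.1123, y* = 3.3·54.1123^0.28 ≈ 10.0887, c* = (1−0.59)·10.0887 ≈ 4.1364.
Maximizing c = f(k) − (n+δ)·k gives f'(k) = n+δ, i.e. 0.28·3.3·k^(0.28−1) = 0.11, so k_gold = (0.28·3.3/0.11)^(1/0.72) ≈ 19.2186.
y_gold = 3.3·19.2186^0.28 ≈ 7.5502, c_gold = y_gold − 0.11·k_gold ≈ 5.4361.
Gain: Δc = 5.4361 − 4.1364 ≈ 1.2997.

Δc ≈ 1.300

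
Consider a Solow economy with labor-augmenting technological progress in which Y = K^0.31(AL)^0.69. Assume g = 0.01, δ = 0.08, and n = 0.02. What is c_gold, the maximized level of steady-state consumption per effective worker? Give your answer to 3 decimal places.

c_gold ≈ 1.099

Capital per effective worker breaks even when investment replaces (n + g + δ)·k; here n + g + δ = 0.11.
Maximizing c = f(k) − (n+g+δ)·k gives f'(k) = n+g+δ, i.e. 0.31·k^(0.31−1) = 0.11, so k_gold = (0.31/0.11)^(1/0.69) ≈ 4.4888.
y_gold = 4.4888^0.31 ≈ 1.5928.
c_gold = y_gold − (n+g+δ)·k_gold = 1.5928 − 0.11·4.4888 ≈ 1.0990.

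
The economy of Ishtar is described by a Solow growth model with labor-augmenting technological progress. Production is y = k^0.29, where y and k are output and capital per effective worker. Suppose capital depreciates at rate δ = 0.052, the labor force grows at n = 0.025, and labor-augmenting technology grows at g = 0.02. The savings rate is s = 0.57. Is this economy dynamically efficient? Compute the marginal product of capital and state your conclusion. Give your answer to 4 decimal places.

dynamically inefficient; MPK ≈ 0.0494

The effective depreciation rate is n + g + δ = 0.025 + 0.02 + 0.052 = 0.097.
Steady-state k*: s·k^0.29 = 0.097·k gives k* = (0.57/0.097)^(1/0.71) ≈ 12.1128.
MPK = 0.29·12.1128^(-0.71) ≈ 0.0494.
MPK < n+g+δ = 0.097, so the economy is dynamically inefficient (over-saving).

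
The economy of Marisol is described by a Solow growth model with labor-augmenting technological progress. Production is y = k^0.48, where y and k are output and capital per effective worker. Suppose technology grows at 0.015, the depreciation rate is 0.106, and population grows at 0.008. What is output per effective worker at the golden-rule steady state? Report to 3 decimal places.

Break-even investment rate: n + g + δ = 0.008 + 0.015 + 0.106 = 0.129.
Golden rule sets MPK = n+g+δ: 0.48·k^(0.48−1) = 0.129, so k_gold = (0.48/0.129)^(1/0.52) ≈ 12.5143.
Output: y_gold = k_gold^0.48 = 12.5143^0.48 ≈ 3.3632.

y_gold ≈ 3.363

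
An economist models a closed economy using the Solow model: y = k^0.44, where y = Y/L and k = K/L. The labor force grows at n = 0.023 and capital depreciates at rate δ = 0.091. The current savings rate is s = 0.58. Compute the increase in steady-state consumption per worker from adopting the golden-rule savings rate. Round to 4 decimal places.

Capital per worker breaks even when investment replaces (n + δ)·k; here n + δ = 0.114.
Current steady state (s = 0.58): k* = (0.58/0.114)^(1/0.56) ≈ 18.2662, y* = 18.2662^0.44 ≈ 3.5903, c* = (1−0.58)·3.5903 ≈ 1.5079.
Maximizing c = f(k) − (n+δ)·k gives f'(k) = n+δ, i.e. 0.44·k^(0.44−1) = 0.114, so k_gold = (0.44/0.114)^(1/0.56) ≈ 11.1534.
y_gold = 11.1534^0.44 ≈ 2.8897, c_gold = y_gold − 0.114·k_gold ≈ 1.6183.
Gain: Δc = 1.6183 − 1.5079 ≈ 0.1103.

Δc ≈ 0.1103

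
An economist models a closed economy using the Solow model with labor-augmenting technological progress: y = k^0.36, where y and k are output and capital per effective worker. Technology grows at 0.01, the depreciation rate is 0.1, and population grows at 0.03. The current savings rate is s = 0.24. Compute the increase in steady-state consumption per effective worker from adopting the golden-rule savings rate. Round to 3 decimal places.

Δc ≈ 0.060

Capital per effective worker breaks even when investment replaces (n + g + δ)·k; here n + g + δ = 0.14.
Current steady state (s = 0.24): k* = (0.24/0.14)^(1/0.64) ≈ 2.3214, y* = 2.3214^0.36 ≈ 1.3542, c* = (1−0.24)·1.3542 ≈ 1.0292.
Maximizing c = f(k) − (n+g+δ)·k gives f'(k) = n+g+δ, i.e. 0.36·k^(0.36−1) = 0.14, so k_gold = (0.36/0.14)^(1/0.64) ≈ 4.3742.
y_gold = 4.3742^0.36 ≈ 1.7011, c_gold = y_gold − 0.14·k_gold ≈ 1.0887.
Gain: Δc = 1.0887 − 1.0292 ≈ 0.0595.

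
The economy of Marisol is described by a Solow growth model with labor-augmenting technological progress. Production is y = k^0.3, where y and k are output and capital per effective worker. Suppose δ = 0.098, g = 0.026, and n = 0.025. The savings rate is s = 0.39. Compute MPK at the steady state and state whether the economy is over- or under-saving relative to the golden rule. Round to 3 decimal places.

Break-even investment rate: n + g + δ = 0.025 + 0.026 + 0.098 = 0.149.
Steady-state k*: s·k^0.3 = 0.149·k gives k* = (0.39/0.149)^(1/0.7) ≈ 3.9534.
MPK = 0.3·3.9534^(-0.7) ≈ 0.1146.
MPK < n+g+δ = 0.149, so the economy is dynamically inefficient (over-saving).

over-saving; MPK ≈ 0.115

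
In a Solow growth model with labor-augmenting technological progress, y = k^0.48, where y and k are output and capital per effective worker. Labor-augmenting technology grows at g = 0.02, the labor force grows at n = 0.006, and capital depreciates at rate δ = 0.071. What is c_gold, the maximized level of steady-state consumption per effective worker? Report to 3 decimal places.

c_gold ≈ 2.275

The effective depreciation rate is n + g + δ = 0.006 + 0.02 + 0.071 = 0.097.
At the golden rule the marginal product of capital equals n+g+δ: 0.48·k^(0.48−1) = 0.097. Solving, k_gold = (0.48/0.097)^(1/0.52) ≈ 21.6530.
y_gold = 21.6530^0.48 ≈ 4.3757.
c_gold = y_gold − (n+g+δ)·k_gold = 4.3757 − 0.097·21.6530 ≈ 2.2754.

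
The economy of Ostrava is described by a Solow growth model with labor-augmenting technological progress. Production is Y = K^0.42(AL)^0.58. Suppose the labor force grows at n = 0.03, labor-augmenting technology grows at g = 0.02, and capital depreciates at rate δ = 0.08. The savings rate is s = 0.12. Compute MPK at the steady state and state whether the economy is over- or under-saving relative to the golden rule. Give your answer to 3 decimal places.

under-saving; MPK ≈ 0.455

The effective depreciation rate is n + g + δ = 0.03 + 0.02 + 0.08 = 0.13.
Steady-state k*: s·k^0.42 = 0.13·k gives k* = (0.12/0.13)^(1/0.58) ≈ 0.8711.
MPK = 0.42·0.8711^(-0.58) ≈ 0.4550.
MPK > n+g+δ = 0.13, so the economy is dynamically efficient (under-saving).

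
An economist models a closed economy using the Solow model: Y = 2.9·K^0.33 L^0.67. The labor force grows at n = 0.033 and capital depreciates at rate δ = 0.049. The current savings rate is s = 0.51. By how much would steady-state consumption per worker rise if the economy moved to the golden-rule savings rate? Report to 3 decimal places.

n + δ = 0.033 + 0.049 = 0.082.
Current steady state (s = 0.51): k* = (0.51·2.9/0.082)^(1/0.67) ≈ 74.9648, y* = 2.9·74.9648^0.33 ≈ 12.0532, c* = (1−0.51)·12.0532 ≈ 5.9060.
Maximizing c = f(k) − (n+δ)·k gives f'(k) = n+δ, i.e. 0.33·2.9·k^(0.33−1) = 0.082, so k_gold = (0.33·2.9/0.082)^(1/0.67) ≈ 39.1457.
y_gold = 2.9·39.1457^0.33 ≈ 9.7271, c_gold = y_gold − 0.082·k_gold ≈ 6.5172.
Gain: Δc = 6.5172 − 5.9060 ≈ 0.6111.

Δc ≈ 0.611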